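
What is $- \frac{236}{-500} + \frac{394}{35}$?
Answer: $\frac{10263}{875} \approx 11.729$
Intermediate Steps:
$- \frac{236}{-500} + \frac{394}{35} = \left(-236\right) \left(- \frac{1}{500}\right) + 394 \cdot \frac{1}{35} = \frac{59}{125} + \frac{394}{35} = \frac{10263}{875}$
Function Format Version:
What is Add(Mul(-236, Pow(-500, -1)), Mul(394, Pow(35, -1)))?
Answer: Rational(10263, 875) ≈ 11.729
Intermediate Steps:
Add(Mul(-236, Pow(-500, -1)), Mul(394, Pow(35, -1))) = Add(Mul(-236, Rational(-1, 500)), Mul(394, Rational(1, 35))) = Add(Rational(59, 125), Rational(394, 35)) = Rational(10263, 875)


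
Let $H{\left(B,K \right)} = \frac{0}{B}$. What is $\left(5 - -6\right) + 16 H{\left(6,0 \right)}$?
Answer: $11$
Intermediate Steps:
$H{\left(B,K \right)} = 0$
$\left(5 - -6\right) + 16 H{\left(6,0 \right)} = \left(5 - -6\right) + 16 \cdot 0 = \left(5 + 6\right) + 0 = 11 + 0 = 11$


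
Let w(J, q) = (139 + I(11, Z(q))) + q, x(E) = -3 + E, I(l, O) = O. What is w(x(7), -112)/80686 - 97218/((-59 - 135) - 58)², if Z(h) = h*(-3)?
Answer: -217252211/142330104 ≈ -1.5264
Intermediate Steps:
Z(h) = -3*h
w(J, q) = 139 - 2*q (w(J, q) = (139 - 3*q) + q = 139 - 2*q)
w(x(7), -112)/80686 - 97218/((-59 - 135) - 58)² = (139 - 2*(-112))/80686 - 97218/((-59 - 135) - 58)² = (139 + 224)*(1/80686) - 97218/(-194 - 58)² = 363*(1/80686) - 97218/((-252)²) = 363/80686 - 97218/63504 = 363/80686 - 97218*1/63504 = 363/80686 - 5401/3528 = -217252211/142330104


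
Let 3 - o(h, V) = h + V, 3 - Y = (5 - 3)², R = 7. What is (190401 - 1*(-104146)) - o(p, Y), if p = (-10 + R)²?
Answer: 294552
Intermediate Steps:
Y = -1 (Y = 3 - (5 - 3)² = 3 - 1*2² = 3 - 1*4 = 3 - 4 = -1)
p = 9 (p = (-10 + 7)² = (-3)² = 9)
o(h, V) = 3 - V - h (o(h, V) = 3 - (h + V) = 3 - (V + h) = 3 + (-V - h) = 3 - V - h)
(190401 - 1*(-104146)) - o(p, Y) = (190401 - 1*(-104146)) - (3 - 1*(-1) - 1*9) = (190401 + 104146) - (3 + 1 - 9) = 294547 - 1*(-5) = 294547 + 5 = 294552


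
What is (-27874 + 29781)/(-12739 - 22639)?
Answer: -1907/35378 ≈ -0.053904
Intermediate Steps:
(-27874 + 29781)/(-12739 - 22639) = 1907/(-35378) = 1907*(-1/35378) = -1907/35378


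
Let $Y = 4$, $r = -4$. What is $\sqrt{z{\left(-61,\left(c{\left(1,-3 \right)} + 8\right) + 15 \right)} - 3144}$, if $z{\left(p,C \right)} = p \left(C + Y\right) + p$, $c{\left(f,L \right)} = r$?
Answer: $48 i \sqrt{2} \approx 67.882 i$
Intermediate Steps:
$c{\left(f,L \right)} = -4$
$z{\left(p,C \right)} = p + p \left(4 + C\right)$ ($z{\left(p,C \right)} = p \left(C + 4\right) + p = p \left(4 + C\right) + p = p + p \left(4 + C\right)$)
$\sqrt{z{\left(-61,\left(c{\left(1,-3 \right)} + 8\right) + 15 \right)} - 3144} = \sqrt{- 61 \left(5 + \left(\left(-4 + 8\right) + 15\right)\right) - 3144} = \sqrt{- 61 \left(5 + \left(4 + 15\right)\right) - 3144} = \sqrt{- 61 \left(5 + 19\right) - 3144} = \sqrt{\left(-61\right) 24 - 3144} = \sqrt{-1464 - 3144} = \sqrt{-4608} = 48 i \sqrt{2}$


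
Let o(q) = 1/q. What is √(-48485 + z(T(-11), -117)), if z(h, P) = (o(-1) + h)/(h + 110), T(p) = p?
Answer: I*√52800297/33 ≈ 220.19*I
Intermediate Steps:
z(h, P) = (-1 + h)/(110 + h) (z(h, P) = (1/(-1) + h)/(h + 110) = (-1 + h)/(110 + h))
√(-48485 + z(T(-11), -117)) = √(-48485 + (-1 - 11)/(110 - 11)) = √(-48485 - 12/99) = √(-48485 + (1/99)*(-12)) = √(-48485 - 4/33) = √(-1600009/33) = I*√52800297/33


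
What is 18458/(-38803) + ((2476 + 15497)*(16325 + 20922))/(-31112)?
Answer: -25976867429089/1207238936 ≈ -21518.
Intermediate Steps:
18458/(-38803) + ((2476 + 15497)*(16325 + 20922))/(-31112) = 18458*(-1/38803) + (17973*37247)*(-1/31112) = -18458/38803 + 669440331*(-1/31112) = -18458/38803 - 669440331/31112 = -25976867429089/1207238936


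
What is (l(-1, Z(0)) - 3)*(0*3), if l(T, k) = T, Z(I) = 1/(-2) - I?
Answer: 0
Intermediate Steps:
Z(I) = -½ - I
(l(-1, Z(0)) - 3)*(0*3) = (-1 - 3)*(0*3) = -4*0 = 0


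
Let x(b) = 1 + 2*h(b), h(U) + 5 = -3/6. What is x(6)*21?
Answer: -210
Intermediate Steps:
h(U) = -11/2 (h(U) = -5 - 3/6 = -5 - 3*⅙ = -5 - ½ = -11/2)
x(b) = -10 (x(b) = 1 + 2*(-11/2) = 1 - 11 = -10)
x(6)*21 = -10*21 = -210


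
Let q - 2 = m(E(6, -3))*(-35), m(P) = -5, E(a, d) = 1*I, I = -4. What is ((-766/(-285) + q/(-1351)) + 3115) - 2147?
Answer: 373698301/385035 ≈ 970.56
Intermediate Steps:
E(a, d) = -4 (E(a, d) = 1*(-4) = -4)
q = 177 (q = 2 - 5*(-35) = 2 + 175 = 177)
((-766/(-285) + q/(-1351)) + 3115) - 2147 = ((-766/(-285) + 177/(-1351)) + 3115) - 2147 = ((-766*(-1/285) + 177*(-1/1351)) + 3115) - 2147 = ((766/285 - 177/1351) + 3115) - 2147 = (984421/385035 + 3115) - 2147 = 1200368446/385035 - 2147 = 373698301/385035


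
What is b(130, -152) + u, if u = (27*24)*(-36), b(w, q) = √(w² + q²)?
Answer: -23328 + 2*√10001 ≈ -23128.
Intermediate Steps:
b(w, q) = √(q² + w²)
u = -23328 (u = 648*(-36) = -23328)
b(130, -152) + u = √((-152)² + 130²) - 23328 = √(23104 + 16900) - 23328 = √40004 - 23328 = 2*√10001 - 23328 = -23328 + 2*√10001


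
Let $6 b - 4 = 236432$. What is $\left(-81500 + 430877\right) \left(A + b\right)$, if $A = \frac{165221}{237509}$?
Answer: $\frac{3269974772092875}{237509} \approx 1.3768 \cdot 10^{10}$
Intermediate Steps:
$b = 39406$ ($b = \frac{2}{3} + \frac{1}{6} \cdot 236432 = \frac{2}{3} + \frac{118216}{3} = 39406$)
$A = \frac{165221}{237509}$ ($A = 165221 \cdot \frac{1}{237509} = \frac{165221}{237509} \approx 0.69564$)
$\left(-81500 + 430877\right) \left(A + b\right) = \left(-81500 + 430877\right) \left(\frac{165221}{237509} + 39406\right) = 349377 \cdot \frac{9359444875}{237509} = \frac{3269974772092875}{237509}$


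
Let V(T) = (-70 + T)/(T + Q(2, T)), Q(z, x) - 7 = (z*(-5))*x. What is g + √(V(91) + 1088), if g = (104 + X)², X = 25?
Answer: 16641 + √3659945/58 ≈ 16674.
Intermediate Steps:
Q(z, x) = 7 - 5*x*z (Q(z, x) = 7 + (z*(-5))*x = 7 + (-5*z)*x = 7 - 5*x*z)
V(T) = (-70 + T)/(7 - 9*T) (V(T) = (-70 + T)/(T + (7 - 5*T*2)) = (-70 + T)/(T + (7 - 10*T)) = (-70 + T)/(7 - 9*T))
g = 16641 (g = (104 + 25)² = 129² = 16641)
g + √(V(91) + 1088) = 16641 + √((-70 + 91)/(7 - 9*91) + 1088) = 16641 + √(21/(7 - 819) + 1088) = 16641 + √(21/(-812) + 1088) = 16641 + √(-1/812*21 + 1088) = 16641 + √(-3/116 + 1088) = 16641 + √(126205/116) = 16641 + √3659945/58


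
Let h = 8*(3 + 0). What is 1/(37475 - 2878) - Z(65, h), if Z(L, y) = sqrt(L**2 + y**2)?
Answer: 1/34597 - sqrt(4801) ≈ -69.289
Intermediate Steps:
h = 24 (h = 8*3 = 24)
1/(37475 - 2878) - Z(65, h) = 1/(37475 - 2878) - sqrt(65**2 + 24**2) = 1/34597 - sqrt(4225 + 576) = 1/34597 - sqrt(4801)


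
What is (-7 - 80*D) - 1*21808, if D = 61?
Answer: -26695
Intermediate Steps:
(-7 - 80*D) - 1*21808 = (-7 - 80*61) - 1*21808 = (-7 - 4880) - 21808 = -4887 - 21808 = -26695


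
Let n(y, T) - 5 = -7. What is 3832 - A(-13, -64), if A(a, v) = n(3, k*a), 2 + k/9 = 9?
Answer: 3834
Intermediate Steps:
k = 63 (k = -18 + 9*9 = -18 + 81 = 63)
n(y, T) = -2 (n(y, T) = 5 - 7 = -2)
A(a, v) = -2
3832 - A(-13, -64) = 3832 - 1*(-2) = 3832 + 2 = 3834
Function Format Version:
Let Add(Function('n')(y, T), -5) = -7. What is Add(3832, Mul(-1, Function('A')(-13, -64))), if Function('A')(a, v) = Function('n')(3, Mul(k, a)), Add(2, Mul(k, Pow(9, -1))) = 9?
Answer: 3834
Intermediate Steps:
k = 63 (k = Add(-18, Mul(9, 9)) = Add(-18, 81) = 63)
Function('n')(y, T) = -2 (Function('n')(y, T) = Add(5, -7) = -2)
Function('A')(a, v) = -2
Add(3832, Mul(-1, Function('A')(-13, -64))) = Add(3832, Mul(-1, -2)) = Add(3832, 2) = 3834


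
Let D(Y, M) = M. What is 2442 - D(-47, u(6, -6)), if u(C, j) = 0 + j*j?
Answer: 2406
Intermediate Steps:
u(C, j) = j**2 (u(C, j) = 0 + j**2 = j**2)
2442 - D(-47, u(6, -6)) = 2442 - 1*(-6)**2 = 2442 - 1*36 = 2442 - 36 = 2406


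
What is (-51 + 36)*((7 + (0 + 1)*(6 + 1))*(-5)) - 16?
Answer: 1034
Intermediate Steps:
(-51 + 36)*((7 + (0 + 1)*(6 + 1))*(-5)) - 16 = -15*(7 + 1*7)*(-5) - 16 = -15*(7 + 7)*(-5) - 16 = -210*(-5) - 16 = -15*(-70) - 16 = 1050 - 16 = 1034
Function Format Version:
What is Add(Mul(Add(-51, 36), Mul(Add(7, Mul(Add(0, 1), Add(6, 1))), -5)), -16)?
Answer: 1034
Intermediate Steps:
Add(Mul(Add(-51, 36), Mul(Add(7, Mul(Add(0, 1), Add(6, 1))), -5)), -16) = Add(Mul(-15, Mul(Add(7, Mul(1, 7)), -5)), -16) = Add(Mul(-15, Mul(Add(7, 7), -5)), -16) = Add(Mul(-15, Mul(14, -5)), -16) = Add(Mul(-15, -70), -16) = Add(1050, -16) = 1034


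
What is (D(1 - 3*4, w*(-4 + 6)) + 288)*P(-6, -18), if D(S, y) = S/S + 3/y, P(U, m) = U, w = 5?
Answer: -8679/5 ≈ -1735.8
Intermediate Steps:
D(S, y) = 1 + 3/y
(D(1 - 3*4, w*(-4 + 6)) + 288)*P(-6, -18) = ((3 + 5*(-4 + 6))/((5*(-4 + 6))) + 288)*(-6) = ((3 + 5*2)/((5*2)) + 288)*(-6) = ((3 + 10)/10 + 288)*(-6) = ((1/10)*13 + 288)*(-6) = (13/10 + 288)*(-6) = (2893/10)*(-6) = -8679/5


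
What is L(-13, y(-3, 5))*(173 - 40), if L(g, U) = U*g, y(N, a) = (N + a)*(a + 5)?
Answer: -34580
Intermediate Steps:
y(N, a) = (5 + a)*(N + a) (y(N, a) = (N + a)*(5 + a) = (5 + a)*(N + a))
L(-13, y(-3, 5))*(173 - 40) = ((5**2 + 5*(-3) + 5*5 - 3*5)*(-13))*(173 - 40) = ((25 - 15 + 25 - 15)*(-13))*133 = (20*(-13))*133 = -260*133 = -34580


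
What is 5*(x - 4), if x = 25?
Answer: 105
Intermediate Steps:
5*(x - 4) = 5*(25 - 4) = 5*21 = 105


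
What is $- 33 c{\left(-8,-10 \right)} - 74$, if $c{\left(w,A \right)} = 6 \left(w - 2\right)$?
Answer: $1906$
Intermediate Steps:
$c{\left(w,A \right)} = -12 + 6 w$ ($c{\left(w,A \right)} = 6 \left(-2 + w\right) = -12 + 6 w$)
$- 33 c{\left(-8,-10 \right)} - 74 = - 33 \left(-12 + 6 \left(-8\right)\right) - 74 = - 33 \left(-12 - 48\right) - 74 = \left(-33\right) \left(-60\right) - 74 = 1980 - 74 = 1906$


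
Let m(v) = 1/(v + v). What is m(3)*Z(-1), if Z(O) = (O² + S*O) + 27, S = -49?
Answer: 77/6 ≈ 12.833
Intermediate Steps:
Z(O) = 27 + O² - 49*O (Z(O) = (O² - 49*O) + 27 = 27 + O² - 49*O)
m(v) = 1/(2*v)
m(3)*Z(-1) = ((½)/3)*(27 + (-1)² - 49*(-1)) = ((½)*(⅓))*(27 + 1 + 49) = (⅙)*77 = 77/6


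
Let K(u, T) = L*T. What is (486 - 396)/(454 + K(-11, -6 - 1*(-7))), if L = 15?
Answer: 90/469 ≈ 0.19190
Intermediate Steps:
K(u, T) = 15*T
(486 - 396)/(454 + K(-11, -6 - 1*(-7))) = (486 - 396)/(454 + 15*(-6 - 1*(-7))) = 90/(454 + 15*(-6 + 7)) = 90/(454 + 15*1) = 90/(454 + 15) = 90/469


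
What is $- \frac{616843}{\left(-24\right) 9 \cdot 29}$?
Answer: $\frac{616843}{6264} \approx 98.474$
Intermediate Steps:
$- \frac{616843}{\left(-24\right) 9 \cdot 29} = - \frac{616843}{\left(-216\right) 29} = - \frac{616843}{-6264} = \left(-616843\right) \left(- \frac{1}{6264}\right) = \frac{616843}{6264}$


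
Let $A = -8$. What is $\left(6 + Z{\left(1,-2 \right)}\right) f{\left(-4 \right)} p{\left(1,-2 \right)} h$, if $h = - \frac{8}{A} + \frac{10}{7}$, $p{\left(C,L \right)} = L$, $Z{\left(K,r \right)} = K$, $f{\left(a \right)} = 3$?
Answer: $-102$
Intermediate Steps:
$h = \frac{17}{7}$ ($h = - \frac{8}{-8} + \frac{10}{7} = \left(-8\right) \left(- \frac{1}{8}\right) + 10 \cdot \frac{1}{7} = 1 + \frac{10}{7} = \frac{17}{7} \approx 2.4286$)
$\left(6 + Z{\left(1,-2 \right)}\right) f{\left(-4 \right)} p{\left(1,-2 \right)} h = \left(6 + 1\right) 3 \left(-2\right) \frac{17}{7} = 7 \cdot 3 \left(-2\right) \frac{17}{7} = 21 \left(-2\right) \frac{17}{7} = \left(-42\right) \frac{17}{7} = -102$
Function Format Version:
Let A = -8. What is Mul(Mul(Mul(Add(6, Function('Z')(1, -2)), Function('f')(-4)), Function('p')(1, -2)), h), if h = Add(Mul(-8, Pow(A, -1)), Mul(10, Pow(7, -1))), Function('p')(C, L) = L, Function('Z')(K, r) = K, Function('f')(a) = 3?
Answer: -102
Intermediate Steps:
h = Rational(17, 7) (h = Add(Mul(-8, Pow(-8, -1)), Mul(10, Pow(7, -1))) = Add(Mul(-8, Rational(-1, 8)), Mul(10, Rational(1, 7))) = Add(1, Rational(10, 7)) = Rational(17, 7) ≈ 2.4286)
Mul(Mul(Mul(Add(6, Function('Z')(1, -2)), Function('f')(-4)), Function('p')(1, -2)), h) = Mul(Mul(Mul(Add(6, 1), 3), -2), Rational(17, 7)) = Mul(Mul(Mul(7, 3), -2), Rational(17, 7)) = Mul(Mul(21, -2), Rational(17, 7)) = Mul(-42, Rational(17, 7)) = -102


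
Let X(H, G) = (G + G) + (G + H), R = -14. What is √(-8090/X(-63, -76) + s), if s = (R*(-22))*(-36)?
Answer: I*√936588738/291 ≈ 105.17*I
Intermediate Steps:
X(H, G) = H + 3*G (X(H, G) = 2*G + (G + H) = H + 3*G)
s = -11088 (s = -14*(-22)*(-36) = 308*(-36) = -11088)
√(-8090/X(-63, -76) + s) = √(-8090/(-63 + 3*(-76)) - 11088) = √(-8090/(-63 - 228) - 11088) = √(-8090/(-291) - 11088) = √(-8090*(-1/291) - 11088) = √(8090/291 - 11088) = √(-3218518/291) = I*√936588738/291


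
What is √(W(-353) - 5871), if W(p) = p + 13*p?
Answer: I*√10813 ≈ 103.99*I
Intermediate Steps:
W(p) = 14*p
√(W(-353) - 5871) = √(14*(-353) - 5871) = √(-4942 - 5871) = √(-10813) = I*√10813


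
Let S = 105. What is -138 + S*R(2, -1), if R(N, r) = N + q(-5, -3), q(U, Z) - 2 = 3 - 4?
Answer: 177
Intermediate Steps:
q(U, Z) = 1 (q(U, Z) = 2 + (3 - 4) = 2 - 1 = 1)
R(N, r) = 1 + N (R(N, r) = N + 1 = 1 + N)
-138 + S*R(2, -1) = -138 + 105*(1 + 2) = -138 + 105*3 = -138 + 315 = 177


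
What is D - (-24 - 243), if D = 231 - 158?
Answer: 340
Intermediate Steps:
D = 73
D - (-24 - 243) = 73 - (-24 - 243) = 73 - 1*(-267) = 73 + 267 = 340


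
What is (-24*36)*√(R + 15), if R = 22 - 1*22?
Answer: -864*√15 ≈ -3346.3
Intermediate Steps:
R = 0 (R = 22 - 22 = 0)
(-24*36)*√(R + 15) = (-24*36)*√(0 + 15) = -864*√15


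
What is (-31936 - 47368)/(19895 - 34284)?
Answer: 79304/14389 ≈ 5.5114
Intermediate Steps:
(-31936 - 47368)/(19895 - 34284) = -79304/(-14389) = -79304*(-1/14389) = 79304/14389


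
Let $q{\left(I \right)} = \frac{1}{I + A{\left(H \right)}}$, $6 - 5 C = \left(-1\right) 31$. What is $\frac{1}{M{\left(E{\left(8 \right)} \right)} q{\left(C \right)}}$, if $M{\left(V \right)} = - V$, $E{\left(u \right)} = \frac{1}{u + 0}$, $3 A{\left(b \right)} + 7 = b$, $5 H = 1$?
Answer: $- \frac{616}{15} \approx -41.067$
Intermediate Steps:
$H = \frac{1}{5}$ ($H = \frac{1}{5} \cdot 1 = \frac{1}{5} \approx 0.2$)
$A{\left(b \right)} = - \frac{7}{3} + \frac{b}{3}$
$E{\left(u \right)} = \frac{1}{u}$
$C = \frac{37}{5}$ ($C = \frac{6}{5} - \frac{\left(-1\right) 31}{5} = \frac{6}{5} - - \frac{31}{5} = \frac{6}{5} + \frac{31}{5} = \frac{37}{5} \approx 7.4$)
$q{\left(I \right)} = \frac{1}{- \frac{34}{15} + I}$ ($q{\left(I \right)} = \frac{1}{I + \left(- \frac{7}{3} + \frac{1}{3} \cdot \frac{1}{5}\right)} = \frac{1}{I + \left(- \frac{7}{3} + \frac{1}{15}\right)} = \frac{1}{I - \frac{34}{15}} = \frac{1}{- \frac{34}{15} + I}$)
$\frac{1}{M{\left(E{\left(8 \right)} \right)} q{\left(C \right)}} = \frac{1}{- \frac{1}{8} \frac{15}{-34 + 15 \cdot \frac{37}{5}}} = \frac{1}{\left(-1\right) \frac{1}{8} \frac{15}{-34 + 111}} = \frac{1}{\left(- \frac{1}{8}\right) \frac{15}{77}} = - \frac{8}{15 \cdot \frac{1}{77}} = - \frac{8}{\frac{15}{77}} = \left(-8\right) \frac{77}{15} = - \frac{616}{15}$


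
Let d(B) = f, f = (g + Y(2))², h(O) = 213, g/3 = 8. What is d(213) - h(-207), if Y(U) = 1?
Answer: 412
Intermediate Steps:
g = 24 (g = 3*8 = 24)
f = 625 (f = (24 + 1)² = 25² = 625)
d(B) = 625
d(213) - h(-207) = 625 - 1*213 = 625 - 213 = 412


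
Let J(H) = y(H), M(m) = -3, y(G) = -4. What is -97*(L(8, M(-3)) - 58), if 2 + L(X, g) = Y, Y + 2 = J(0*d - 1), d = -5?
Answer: 6402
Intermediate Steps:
J(H) = -4
Y = -6 (Y = -2 - 4 = -6)
L(X, g) = -8 (L(X, g) = -2 - 6 = -8)
-97*(L(8, M(-3)) - 58) = -97*(-8 - 58) = -97*(-66) = 6402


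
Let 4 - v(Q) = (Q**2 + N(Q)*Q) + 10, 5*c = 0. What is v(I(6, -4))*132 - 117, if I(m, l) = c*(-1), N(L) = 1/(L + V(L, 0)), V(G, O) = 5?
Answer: -909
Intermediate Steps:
c = 0 (c = (1/5)*0 = 0)
N(L) = 1/(5 + L) (N(L) = 1/(L + 5) = 1/(5 + L))
I(m, l) = 0 (I(m, l) = 0*(-1) = 0)
v(Q) = -6 - Q**2 - Q/(5 + Q) (v(Q) = 4 - ((Q**2 + Q/(5 + Q)) + 10) = 4 - (10 + Q**2 + Q/(5 + Q)) = 4 + (-10 - Q**2 - Q/(5 + Q)) = -6 - Q**2 - Q/(5 + Q))
v(I(6, -4))*132 - 117 = ((-1*0 + (-6 - 1*0**2)*(5 + 0))/(5 + 0))*132 - 117 = ((0 + (-6 - 1*0)*5)/5)*132 - 117 = ((0 + (-6 + 0)*5)/5)*132 - 117 = ((0 - 6*5)/5)*132 - 117 = ((0 - 30)/5)*132 - 117 = ((1/5)*(-30))*132 - 117 = -6*132 - 117 = -792 - 117 = -909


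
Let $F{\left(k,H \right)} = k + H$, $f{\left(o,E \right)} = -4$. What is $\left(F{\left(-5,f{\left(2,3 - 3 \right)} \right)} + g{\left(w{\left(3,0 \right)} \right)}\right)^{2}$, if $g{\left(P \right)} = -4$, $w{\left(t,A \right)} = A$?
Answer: $169$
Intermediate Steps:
$F{\left(k,H \right)} = H + k$
$\left(F{\left(-5,f{\left(2,3 - 3 \right)} \right)} + g{\left(w{\left(3,0 \right)} \right)}\right)^{2} = \left(\left(-4 - 5\right) - 4\right)^{2} = \left(-9 - 4\right)^{2} = \left(-13\right)^{2} = 169$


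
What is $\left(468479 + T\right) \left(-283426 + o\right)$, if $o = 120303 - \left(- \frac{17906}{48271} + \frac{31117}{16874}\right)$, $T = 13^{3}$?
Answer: $- \frac{31269110051477398890}{407262427} \approx -7.6779 \cdot 10^{10}$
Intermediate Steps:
$T = 2197$
$o = \frac{97988583607899}{814524854}$ ($o = 120303 - \frac{1199902863}{814524854} = \frac{97988583607899}{814524854} \approx 1.203 \cdot 10^{5}$)
$\left(468479 + T\right) \left(-283426 + o\right) = \left(468479 + 2197\right) \left(-283426 + \frac{97988583607899}{814524854}\right) = 470676 \left(- \frac{132868937661905}{814524854}\right) = - \frac{31269110051477398890}{407262427}$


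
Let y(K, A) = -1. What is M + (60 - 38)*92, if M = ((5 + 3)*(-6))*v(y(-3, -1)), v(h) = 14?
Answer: 1352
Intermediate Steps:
M = -672 (M = ((5 + 3)*(-6))*14 = (8*(-6))*14 = -48*14 = -672)
M + (60 - 38)*92 = -672 + (60 - 38)*92 = -672 + 22*92 = -672 + 2024 = 1352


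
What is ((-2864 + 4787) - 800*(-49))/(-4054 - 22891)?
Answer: -2419/1585 ≈ -1.5262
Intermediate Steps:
((-2864 + 4787) - 800*(-49))/(-4054 - 22891) = (1923 + 39200)/(-26945) = 41123*(-1/26945) = -2419/1585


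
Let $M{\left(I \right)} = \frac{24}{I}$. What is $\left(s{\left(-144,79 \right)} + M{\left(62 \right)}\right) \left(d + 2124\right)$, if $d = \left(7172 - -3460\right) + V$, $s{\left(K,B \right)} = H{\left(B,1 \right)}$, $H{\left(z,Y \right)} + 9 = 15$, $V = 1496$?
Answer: $\frac{2821896}{31} \approx 91029.0$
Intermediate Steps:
$H{\left(z,Y \right)} = 6$ ($H{\left(z,Y \right)} = -9 + 15 = 6$)
$s{\left(K,B \right)} = 6$
$d = 12128$ ($d = \left(7172 - -3460\right) + 1496 = \left(7172 + 3460\right) + 1496 = 10632 + 1496 = 12128$)
$\left(s{\left(-144,79 \right)} + M{\left(62 \right)}\right) \left(d + 2124\right) = \left(6 + \frac{24}{62}\right) \left(12128 + 2124\right) = \left(6 + 24 \cdot \frac{1}{62}\right) 14252 = \left(6 + \frac{12}{31}\right) 14252 = \frac{198}{31} \cdot 14252 = \frac{2821896}{31}$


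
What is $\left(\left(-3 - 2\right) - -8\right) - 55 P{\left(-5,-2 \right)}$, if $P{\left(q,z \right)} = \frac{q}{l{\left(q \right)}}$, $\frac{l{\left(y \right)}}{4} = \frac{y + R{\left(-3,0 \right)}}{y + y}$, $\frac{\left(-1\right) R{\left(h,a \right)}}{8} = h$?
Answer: $- \frac{1261}{38} \approx -33.184$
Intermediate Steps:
$R{\left(h,a \right)} = - 8 h$
$l{\left(y \right)} = \frac{2 \left(24 + y\right)}{y}$ ($l{\left(y \right)} = 4 \frac{y - -24}{y + y} = 4 \frac{y + 24}{2 y} = 4 \left(24 + y\right) \frac{1}{2 y} = 4 \frac{24 + y}{2 y} = \frac{2 \left(24 + y\right)}{y}$)
$P{\left(q,z \right)} = \frac{q}{2 + \frac{48}{q}}$
$\left(\left(-3 - 2\right) - -8\right) - 55 P{\left(-5,-2 \right)} = \left(\left(-3 - 2\right) - -8\right) - 55 \frac{\left(-5\right)^{2}}{2 \left(24 - 5\right)} = \left(-5 + 8\right) - 55 \cdot \frac{1}{2} \cdot 25 \cdot \frac{1}{19} = 3 - 55 \cdot \frac{1}{2} \cdot 25 \cdot \frac{1}{19} = 3 - \frac{1375}{38} = - \frac{1261}{38}$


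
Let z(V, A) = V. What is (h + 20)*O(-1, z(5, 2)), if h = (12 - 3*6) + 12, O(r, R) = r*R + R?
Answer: 0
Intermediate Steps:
O(r, R) = R + R*r (O(r, R) = R*r + R = R + R*r)
h = 6 (h = (12 - 18) + 12 = -6 + 12 = 6)
(h + 20)*O(-1, z(5, 2)) = (6 + 20)*(5*(1 - 1)) = 26*(5*0) = 26*0 = 0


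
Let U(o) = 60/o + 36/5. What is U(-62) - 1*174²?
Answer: -4691814/155 ≈ -30270.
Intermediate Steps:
U(o) = 36/5 + 60/o (U(o) = 60/o + 36*(⅕) = 60/o + 36/5 = 36/5 + 60/o)
U(-62) - 1*174² = (36/5 + 60/(-62)) - 1*174² = (36/5 + 60*(-1/62)) - 1*30276 = (36/5 - 30/31) - 30276 = 966/155 - 30276 = -4691814/155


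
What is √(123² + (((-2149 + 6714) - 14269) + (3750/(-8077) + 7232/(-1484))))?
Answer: 11*√402193316506443/2996567 ≈ 73.618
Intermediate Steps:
√(123² + (((-2149 + 6714) - 14269) + (3750/(-8077) + 7232/(-1484)))) = √(15129 + ((4565 - 14269) + (3750*(-1/8077) + 7232*(-1/1484)))) = √(15129 + (-9704 + (-3750/8077 - 1808/371))) = √(15129 + (-9704 - 15994466/2996567)) = √(15129 - 29094680634/2996567) = √(16240381509/2996567) = 11*√402193316506443/2996567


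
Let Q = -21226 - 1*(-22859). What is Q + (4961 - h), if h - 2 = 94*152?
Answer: -7696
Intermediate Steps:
h = 14290 (h = 2 + 94*152 = 2 + 14288 = 14290)
Q = 1633 (Q = -21226 + 22859 = 1633)
Q + (4961 - h) = 1633 + (4961 - 1*14290) = 1633 + (4961 - 14290) = 1633 - 9329 = -7696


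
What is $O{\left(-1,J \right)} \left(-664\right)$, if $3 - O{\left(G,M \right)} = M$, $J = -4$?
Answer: $-4648$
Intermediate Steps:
$O{\left(G,M \right)} = 3 - M$
$O{\left(-1,J \right)} \left(-664\right) = \left(3 - -4\right) \left(-664\right) = \left(3 + 4\right) \left(-664\right) = 7 \left(-664\right) = -4648$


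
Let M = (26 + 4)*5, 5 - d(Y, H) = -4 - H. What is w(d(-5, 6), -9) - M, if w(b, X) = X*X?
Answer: -69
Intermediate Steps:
d(Y, H) = 9 + H (d(Y, H) = 5 - (-4 - H) = 5 + (4 + H) = 9 + H)
w(b, X) = X**2
M = 150 (M = 30*5 = 150)
w(d(-5, 6), -9) - M = (-9)**2 - 1*150 = 81 - 150 = -69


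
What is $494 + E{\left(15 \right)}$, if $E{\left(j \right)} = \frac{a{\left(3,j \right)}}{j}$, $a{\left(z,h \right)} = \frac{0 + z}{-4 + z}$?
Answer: $\frac{2469}{5} \approx 493.8$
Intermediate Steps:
$a{\left(z,h \right)} = \frac{z}{-4 + z}$
$E{\left(j \right)} = - \frac{3}{j}$ ($E{\left(j \right)} = \frac{3 \frac{1}{-4 + 3}}{j} = \frac{3 \frac{1}{-1}}{j} = \frac{3 \left(-1\right)}{j} = - \frac{3}{j}$)
$494 + E{\left(15 \right)} = 494 - \frac{3}{15} = 494 - \frac{1}{5} = \frac{2469}{5}$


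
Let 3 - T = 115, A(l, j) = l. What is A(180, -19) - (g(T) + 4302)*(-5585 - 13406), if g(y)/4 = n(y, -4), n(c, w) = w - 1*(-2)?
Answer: 81547534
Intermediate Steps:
n(c, w) = 2 + w (n(c, w) = w + 2 = 2 + w)
T = -112 (T = 3 - 1*115 = 3 - 115 = -112)
g(y) = -8 (g(y) = 4*(2 - 4) = 4*(-2) = -8)
A(180, -19) - (g(T) + 4302)*(-5585 - 13406) = 180 - (-8 + 4302)*(-5585 - 13406) = 180 - 4294*(-18991) = 180 - 1*(-81547354) = 180 + 81547354 = 81547534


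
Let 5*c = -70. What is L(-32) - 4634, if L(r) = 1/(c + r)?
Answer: -213165/46 ≈ -4634.0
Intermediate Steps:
c = -14 (c = (⅕)*(-70) = -14)
L(r) = 1/(-14 + r)
L(-32) - 4634 = 1/(-14 - 32) - 4634 = 1/(-46) - 4634 = -1/46 - 4634 = -213165/46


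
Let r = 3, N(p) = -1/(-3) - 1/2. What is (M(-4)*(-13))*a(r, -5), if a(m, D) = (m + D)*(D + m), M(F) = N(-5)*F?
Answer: -104/3 ≈ -34.667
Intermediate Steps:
N(p) = -⅙ (N(p) = -1*(-⅓) - 1*½ = ⅓ - ½ = -⅙)
M(F) = -F/6
a(m, D) = (D + m)² (a(m, D) = (D + m)*(D + m) = (D + m)²)
(M(-4)*(-13))*a(r, -5) = (-⅙*(-4)*(-13))*(-5 + 3)² = ((⅔)*(-13))*(-2)² = -26/3*4 = -104/3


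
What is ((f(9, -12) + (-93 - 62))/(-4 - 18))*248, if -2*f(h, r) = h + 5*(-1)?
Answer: 19468/11 ≈ 1769.8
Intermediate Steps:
f(h, r) = 5/2 - h/2 (f(h, r) = -(h + 5*(-1))/2 = -(h - 5)/2 = -(-5 + h)/2 = 5/2 - h/2)
((f(9, -12) + (-93 - 62))/(-4 - 18))*248 = (((5/2 - 1/2*9) + (-93 - 62))/(-4 - 18))*248 = (((5/2 - 9/2) - 155)/(-22))*248 = ((-2 - 155)*(-1/22))*248 = -157*(-1/22)*248 = (157/22)*248 = 19468/11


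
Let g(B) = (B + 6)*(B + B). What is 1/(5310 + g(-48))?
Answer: 1/9342 ≈ 0.00010704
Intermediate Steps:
g(B) = 2*B*(6 + B) (g(B) = (6 + B)*(2*B) = 2*B*(6 + B))
1/(5310 + g(-48)) = 1/(5310 + 2*(-48)*(6 - 48)) = 1/(5310 + 2*(-48)*(-42)) = 1/(5310 + 4032) = 1/9342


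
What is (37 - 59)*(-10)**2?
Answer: -2200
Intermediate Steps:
(37 - 59)*(-10)**2 = -22*100 = -2200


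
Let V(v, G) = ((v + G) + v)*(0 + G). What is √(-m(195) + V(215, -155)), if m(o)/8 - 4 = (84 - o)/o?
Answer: I*√180206585/65 ≈ 206.52*I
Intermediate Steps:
m(o) = 32 + 8*(84 - o)/o (m(o) = 32 + 8*((84 - o)/o) = 32 + 8*(84 - o)/o)
V(v, G) = G*(G + 2*v) (V(v, G) = ((G + v) + v)*G = (G + 2*v)*G = G*(G + 2*v))
√(-m(195) + V(215, -155)) = √(-(24 + 672/195) - 155*(-155 + 2*215)) = √(-(24 + 672*(1/195)) - 155*(-155 + 430)) = √(-(24 + 224/65) - 155*275) = √(-1*1784/65 - 42625) = √(-1784/65 - 42625) = √(-2772409/65) = I*√180206585/65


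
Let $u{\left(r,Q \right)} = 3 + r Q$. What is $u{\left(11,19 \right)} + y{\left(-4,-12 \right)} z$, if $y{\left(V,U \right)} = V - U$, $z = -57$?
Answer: $-244$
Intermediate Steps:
$u{\left(r,Q \right)} = 3 + Q r$
$u{\left(11,19 \right)} + y{\left(-4,-12 \right)} z = \left(3 + 19 \cdot 11\right) + \left(-4 - -12\right) \left(-57\right) = \left(3 + 209\right) + \left(-4 + 12\right) \left(-57\right) = 212 + 8 \left(-57\right) = 212 - 456 = -244$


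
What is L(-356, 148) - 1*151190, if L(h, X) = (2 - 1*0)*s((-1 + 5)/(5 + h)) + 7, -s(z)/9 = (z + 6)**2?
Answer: -2078380895/13689 ≈ -1.5183e+5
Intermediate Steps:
s(z) = -9*(6 + z)**2 (s(z) = -9*(z + 6)**2 = -9*(6 + z)**2)
L(h, X) = 7 - 18*(6 + 4/(5 + h))**2 (L(h, X) = (2 - 1*0)*(-9*(6 + (-1 + 5)/(5 + h))**2) + 7 = (2 + 0)*(-9*(6 + 4/(5 + h))**2) + 7 = 2*(-9*(6 + 4/(5 + h))**2) + 7 = -18*(6 + 4/(5 + h))**2 + 7 = 7 - 18*(6 + 4/(5 + h))**2)
L(-356, 148) - 1*151190 = (7 - 72*(17 + 3*(-356))**2/(5 - 356)**2) - 1*151190 = (7 - 72*(17 - 1068)**2/(-351)**2) - 151190 = (7 - 72*1/123201*(-1051)**2) - 151190 = (7 - 72*1/123201*1104601) - 151190 = (7 - 8836808/13689) - 151190 = -8740985/13689 - 151190 = -2078380895/13689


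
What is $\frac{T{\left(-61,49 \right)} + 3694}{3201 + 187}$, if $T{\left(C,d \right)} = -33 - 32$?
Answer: $\frac{3629}{3388} \approx 1.0711$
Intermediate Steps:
$T{\left(C,d \right)} = -65$ ($T{\left(C,d \right)} = -33 - 32 = -65$)
$\frac{T{\left(-61,49 \right)} + 3694}{3201 + 187} = \frac{-65 + 3694}{3201 + 187} = \frac{3629}{3388}$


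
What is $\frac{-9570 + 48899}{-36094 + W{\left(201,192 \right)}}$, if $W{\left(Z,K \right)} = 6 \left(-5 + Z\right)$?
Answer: $- \frac{39329}{34918} \approx -1.1263$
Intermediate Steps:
$W{\left(Z,K \right)} = -30 + 6 Z$
$\frac{-9570 + 48899}{-36094 + W{\left(201,192 \right)}} = \frac{-9570 + 48899}{-36094 + \left(-30 + 6 \cdot 201\right)} = \frac{39329}{-36094 + \left(-30 + 1206\right)} = \frac{39329}{-36094 + 1176} = \frac{39329}{-34918} = 39329 \left(- \frac{1}{34918}\right) = - \frac{39329}{34918}$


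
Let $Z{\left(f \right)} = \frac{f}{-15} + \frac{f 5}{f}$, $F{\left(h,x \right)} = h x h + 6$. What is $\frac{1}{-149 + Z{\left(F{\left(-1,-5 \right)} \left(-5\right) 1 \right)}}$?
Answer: $- \frac{3}{431} \approx -0.0069606$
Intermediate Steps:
$F{\left(h,x \right)} = 6 + x h^{2}$ ($F{\left(h,x \right)} = x h^{2} + 6 = 6 + x h^{2}$)
$Z{\left(f \right)} = 5 - \frac{f}{15}$ ($Z{\left(f \right)} = f \left(- \frac{1}{15}\right) + \frac{5 f}{f} = - \frac{f}{15} + 5 = 5 - \frac{f}{15}$)
$\frac{1}{-149 + Z{\left(F{\left(-1,-5 \right)} \left(-5\right) 1 \right)}} = \frac{1}{-149 + \left(5 - \frac{\left(6 - 5 \left(-1\right)^{2}\right) \left(-5\right) 1}{15}\right)} = \frac{1}{-149 + \left(5 - \frac{\left(6 - 5\right) \left(-5\right) 1}{15}\right)} = \frac{1}{-149 + \left(5 - \frac{1 \left(-5\right) 1}{15}\right)} = \frac{1}{-149 + \left(5 - \frac{\left(-5\right) 1}{15}\right)} = \frac{1}{-149 + \left(5 - - \frac{1}{3}\right)} = \frac{1}{-149 + \left(5 + \frac{1}{3}\right)} = \frac{1}{-149 + \frac{16}{3}} = \frac{1}{- \frac{431}{3}} = - \frac{3}{431}$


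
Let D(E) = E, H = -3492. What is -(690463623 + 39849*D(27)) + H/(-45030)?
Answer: -5190004292148/7505 ≈ -6.9154e+8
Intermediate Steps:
-(690463623 + 39849*D(27)) + H/(-45030) = -39849/(1/(27 + 17327)) - 3492/(-45030) = -39849/(1/17354) - 3492*(-1/45030) = -39849/1/17354 + 582/7505 = -39849*17354 + 582/7505 = -691539546 + 582/7505 = -5190004292148/7505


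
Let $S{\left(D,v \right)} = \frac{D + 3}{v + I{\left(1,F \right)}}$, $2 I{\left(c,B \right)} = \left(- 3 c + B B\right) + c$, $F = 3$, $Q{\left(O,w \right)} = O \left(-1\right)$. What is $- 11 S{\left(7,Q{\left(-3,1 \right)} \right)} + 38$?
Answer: $\frac{274}{13} \approx 21.077$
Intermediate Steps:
$Q{\left(O,w \right)} = - O$
$I{\left(c,B \right)} = \frac{B^{2}}{2} - c$ ($I{\left(c,B \right)} = \frac{\left(- 3 c + B B\right) + c}{2} = \frac{\left(- 3 c + B^{2}\right) + c}{2} = \frac{\left(B^{2} - 3 c\right) + c}{2} = \frac{B^{2} - 2 c}{2} = \frac{B^{2}}{2} - c$)
$S{\left(D,v \right)} = \frac{3 + D}{\frac{7}{2} + v}$ ($S{\left(D,v \right)} = \frac{D + 3}{v + \left(\frac{3^{2}}{2} - 1\right)} = \frac{3 + D}{v + \left(\frac{1}{2} \cdot 9 - 1\right)} = \frac{3 + D}{v + \left(\frac{9}{2} - 1\right)} = \frac{3 + D}{v + \frac{7}{2}} = \frac{3 + D}{\frac{7}{2} + v}$)
$- 11 S{\left(7,Q{\left(-3,1 \right)} \right)} + 38 = - 11 \frac{2 \left(3 + 7\right)}{7 + 2 \left(\left(-1\right) \left(-3\right)\right)} + 38 = - 11 \cdot 2 \frac{1}{7 + 2 \cdot 3} \cdot 10 + 38 = - 11 \cdot 2 \frac{1}{7 + 6} \cdot 10 + 38 = - 11 \cdot 2 \cdot \frac{1}{13} \cdot 10 + 38 = \left(-11\right) \frac{20}{13} + 38 = - \frac{220}{13} + 38 = \frac{274}{13}$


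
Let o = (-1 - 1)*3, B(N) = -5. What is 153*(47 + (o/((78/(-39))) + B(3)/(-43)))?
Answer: 329715/43 ≈ 7667.8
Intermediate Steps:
o = -6 (o = -2*3 = -6)
153*(47 + (o/((78/(-39))) + B(3)/(-43))) = 153*(47 + (-6/(78/(-39)) - 5/(-43))) = 153*(47 + (-6/(78*(-1/39)) - 5*(-1/43))) = 153*(47 + (-6/(-2) + 5/43)) = 153*(47 + (-6*(-½) + 5/43)) = 153*(47 + (3 + 5/43)) = 153*(47 + 134/43) = 153*(2155/43) = 329715/43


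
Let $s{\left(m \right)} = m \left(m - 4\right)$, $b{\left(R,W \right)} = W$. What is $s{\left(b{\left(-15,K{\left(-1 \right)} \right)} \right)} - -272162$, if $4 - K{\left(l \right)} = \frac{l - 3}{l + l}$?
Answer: $272158$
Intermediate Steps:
$K{\left(l \right)} = 4 - \frac{-3 + l}{2 l}$ ($K{\left(l \right)} = 4 - \frac{l - 3}{l + l} = 4 - \frac{-3 + l}{2 l}$)
$s{\left(m \right)} = m \left(-4 + m\right)$
$s{\left(b{\left(-15,K{\left(-1 \right)} \right)} \right)} - -272162 = \frac{3 + 7 \left(-1\right)}{2 \left(-1\right)} \left(-4 + \frac{3 + 7 \left(-1\right)}{2 \left(-1\right)}\right) - -272162 = \frac{1}{2} \left(-1\right) \left(3 - 7\right) \left(-4 + \frac{1}{2} \left(-1\right) \left(3 - 7\right)\right) + 272162 = \frac{1}{2} \left(-1\right) \left(-4\right) \left(-4 + \frac{1}{2} \left(-1\right) \left(-4\right)\right) + 272162 = 2 \left(-4 + 2\right) + 272162 = 2 \left(-2\right) + 272162 = -4 + 272162 = 272158$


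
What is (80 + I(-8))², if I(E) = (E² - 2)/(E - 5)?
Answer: 956484/169 ≈ 5659.7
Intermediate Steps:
I(E) = (-2 + E²)/(-5 + E)
(80 + I(-8))² = (80 + (-2 + (-8)²)/(-5 - 8))² = (80 + (-2 + 64)/(-13))² = (80 - 1/13*62)² = (80 - 62/13)² = (978/13)² = 956484/169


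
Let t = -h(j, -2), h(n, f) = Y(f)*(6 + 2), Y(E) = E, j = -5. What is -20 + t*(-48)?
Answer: -788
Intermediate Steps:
h(n, f) = 8*f (h(n, f) = f*(6 + 2) = f*8 = 8*f)
t = 16 (t = -8*(-2) = -1*(-16) = 16)
-20 + t*(-48) = -20 + 16*(-48) = -20 - 768 = -788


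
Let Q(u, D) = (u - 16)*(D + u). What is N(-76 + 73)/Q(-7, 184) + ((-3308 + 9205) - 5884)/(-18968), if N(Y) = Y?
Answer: 1327/25739576 ≈ 5.1555e-5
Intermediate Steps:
Q(u, D) = (-16 + u)*(D + u)
N(-76 + 73)/Q(-7, 184) + ((-3308 + 9205) - 5884)/(-18968) = (-76 + 73)/((-7)² - 16*184 - 16*(-7) + 184*(-7)) + ((-3308 + 9205) - 5884)/(-18968) = -3/(49 - 2944 + 112 - 1288) + (5897 - 5884)*(-1/18968) = -3/(-4071) + 13*(-1/18968) = -3*(-1/4071) - 13/18968 = 1/1357 - 13/18968 = 1327/25739576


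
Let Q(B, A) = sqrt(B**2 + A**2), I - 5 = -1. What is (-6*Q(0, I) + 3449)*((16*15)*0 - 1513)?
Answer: -5182025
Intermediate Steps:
I = 4 (I = 5 - 1 = 4)
Q(B, A) = sqrt(A**2 + B**2)
(-6*Q(0, I) + 3449)*((16*15)*0 - 1513) = (-6*sqrt(4**2 + 0**2) + 3449)*((16*15)*0 - 1513) = (-6*sqrt(16 + 0) + 3449)*(240*0 - 1513) = (-6*sqrt(16) + 3449)*(0 - 1513) = (-6*4 + 3449)*(-1513) = (-24 + 3449)*(-1513) = 3425*(-1513) = -5182025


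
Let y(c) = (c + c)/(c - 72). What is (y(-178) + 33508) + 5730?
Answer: 4904928/125 ≈ 39239.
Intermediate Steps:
y(c) = 2*c/(-72 + c) (y(c) = (2*c)/(-72 + c) = 2*c/(-72 + c))
(y(-178) + 33508) + 5730 = (2*(-178)/(-72 - 178) + 33508) + 5730 = (2*(-178)/(-250) + 33508) + 5730 = (2*(-178)*(-1/250) + 33508) + 5730 = (178/125 + 33508) + 5730 = 4188678/125 + 5730 = 4904928/125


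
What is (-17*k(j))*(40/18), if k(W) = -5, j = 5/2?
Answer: 1700/9 ≈ 188.89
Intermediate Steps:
j = 5/2 (j = 5*(½) = 5/2 ≈ 2.5000)
(-17*k(j))*(40/18) = (-17*(-5))*(40/18) = 85*(40*(1/18)) = 85*(20/9) = 1700/9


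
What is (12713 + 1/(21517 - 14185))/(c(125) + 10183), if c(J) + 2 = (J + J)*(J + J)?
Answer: 93211717/532897092 ≈ 0.17492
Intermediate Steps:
c(J) = -2 + 4*J² (c(J) = -2 + (J + J)*(J + J) = -2 + (2*J)*(2*J) = -2 + 4*J²)
(12713 + 1/(21517 - 14185))/(c(125) + 10183) = (12713 + 1/(21517 - 14185))/((-2 + 4*125²) + 10183) = (12713 + 1/7332)/((-2 + 4*15625) + 10183) = (12713 + 1/7332)/((-2 + 62500) + 10183) = 93211717/(7332*(62498 + 10183)) = (93211717/7332)/72681 = (93211717/7332)*(1/72681) = 93211717/532897092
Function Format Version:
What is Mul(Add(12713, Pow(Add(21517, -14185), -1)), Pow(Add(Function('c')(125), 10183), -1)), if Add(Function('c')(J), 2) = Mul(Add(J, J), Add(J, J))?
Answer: Rational(93211717, 532897092) ≈ 0.17492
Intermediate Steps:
Function('c')(J) = Add(-2, Mul(4, Pow(J, 2))) (Function('c')(J) = Add(-2, Mul(Add(J, J), Add(J, J))) = Add(-2, Mul(Mul(2, J), Mul(2, J))) = Add(-2, Mul(4, Pow(J, 2))))
Mul(Add(12713, Pow(Add(21517, -14185), -1)), Pow(Add(Function('c')(125), 10183), -1)) = Mul(Add(12713, Pow(Add(21517, -14185), -1)), Pow(Add(Add(-2, Mul(4, Pow(125, 2))), 10183), -1)) = Mul(Add(12713, Pow(7332, -1)), Pow(Add(Add(-2, Mul(4, 15625)), 10183), -1)) = Mul(Add(12713, Rational(1, 7332)), Pow(Add(Add(-2, 62500), 10183), -1)) = Mul(Rational(93211717, 7332), Pow(Add(62498, 10183), -1)) = Mul(Rational(93211717, 7332), Pow(72681, -1)) = Mul(Rational(93211717, 7332), Rational(1, 72681)) = Rational(93211717, 532897092)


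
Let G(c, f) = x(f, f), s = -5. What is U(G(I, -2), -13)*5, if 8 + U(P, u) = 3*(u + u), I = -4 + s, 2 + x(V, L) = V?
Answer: -430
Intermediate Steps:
x(V, L) = -2 + V
I = -9 (I = -4 - 5 = -9)
G(c, f) = -2 + f
U(P, u) = -8 + 6*u (U(P, u) = -8 + 3*(u + u) = -8 + 3*(2*u) = -8 + 6*u)
U(G(I, -2), -13)*5 = (-8 + 6*(-13))*5 = (-8 - 78)*5 = -86*5 = -430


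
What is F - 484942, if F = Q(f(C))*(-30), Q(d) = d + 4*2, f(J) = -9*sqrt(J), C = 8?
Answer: -485182 + 540*sqrt(2) ≈ -4.8442e+5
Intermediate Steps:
Q(d) = 8 + d (Q(d) = d + 8 = 8 + d)
F = -240 + 540*sqrt(2) (F = (8 - 18*sqrt(2))*(-30) = -240 + 540*sqrt(2) ≈ 523.68)
F - 484942 = (-240 + 540*sqrt(2)) - 484942 = -485182 + 540*sqrt(2)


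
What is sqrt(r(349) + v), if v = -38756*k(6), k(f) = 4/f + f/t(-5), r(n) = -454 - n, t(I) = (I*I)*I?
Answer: I*sqrt(139387755)/75 ≈ 157.42*I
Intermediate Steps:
t(I) = I**3 (t(I) = I**2*I = I**3)
k(f) = 4/f - f/125 (k(f) = 4/f + f/((-5)**3) = 4/f + f/(-125) = 4/f + f*(-1/125) = 4/f - f/125)
v = -8991392/375 (v = -38756*(4/6 - 1/125*6) = -38756*(4*(1/6) - 6/125) = -38756*(2/3 - 6/125) = -38756*232/375 = -8991392/375 ≈ -23977.)
sqrt(r(349) + v) = sqrt((-454 - 1*349) - 8991392/375) = sqrt((-454 - 349) - 8991392/375) = sqrt(-803 - 8991392/375) = sqrt(-9292517/375) = I*sqrt(139387755)/75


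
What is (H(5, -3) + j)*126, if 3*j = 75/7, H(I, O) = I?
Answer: 1080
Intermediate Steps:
j = 25/7 (j = (75/7)/3 = (75*(⅐))/3 = (⅓)*(75/7) = 25/7 ≈ 3.5714)
(H(5, -3) + j)*126 = (5 + 25/7)*126 = (60/7)*126 = 1080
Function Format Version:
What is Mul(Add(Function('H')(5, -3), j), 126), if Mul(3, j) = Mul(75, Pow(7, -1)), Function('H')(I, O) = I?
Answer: 1080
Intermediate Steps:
j = Rational(25, 7) (j = Mul(Rational(1, 3), Mul(75, Pow(7, -1))) = Mul(Rational(1, 3), Mul(75, Rational(1, 7))) = Mul(Rational(1, 3), Rational(75, 7)) = Rational(25, 7) ≈ 3.5714)
Mul(Add(Function('H')(5, -3), j), 126) = Mul(Add(5, Rational(25, 7)), 126) = Mul(Rational(60, 7), 126) = 1080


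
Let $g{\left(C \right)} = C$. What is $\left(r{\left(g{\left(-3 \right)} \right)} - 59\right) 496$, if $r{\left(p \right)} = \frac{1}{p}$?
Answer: $- \frac{88288}{3} \approx -29429.0$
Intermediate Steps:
$\left(r{\left(g{\left(-3 \right)} \right)} - 59\right) 496 = \left(\frac{1}{-3} - 59\right) 496 = \left(- \frac{1}{3} - 59\right) 496 = \left(- \frac{178}{3}\right) 496 = - \frac{88288}{3}$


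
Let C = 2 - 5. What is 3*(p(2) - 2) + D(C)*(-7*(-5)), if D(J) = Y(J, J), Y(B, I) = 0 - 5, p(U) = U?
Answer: -175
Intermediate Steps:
C = -3
Y(B, I) = -5
D(J) = -5
3*(p(2) - 2) + D(C)*(-7*(-5)) = 3*(2 - 2) - (-35)*(-5) = 3*0 - 5*35 = 0 - 175 = -175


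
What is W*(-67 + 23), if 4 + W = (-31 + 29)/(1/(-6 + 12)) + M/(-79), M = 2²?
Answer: 55792/79 ≈ 706.23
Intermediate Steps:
M = 4
W = -1268/79 (W = -4 + ((-31 + 29)/(1/(-6 + 12)) + 4/(-79)) = -4 + (-2/(1/6) + 4*(-1/79)) = -4 + (-2/⅙ - 4/79) = -4 + (-2*6 - 4/79) = -4 + (-12 - 4/79) = -4 - 952/79 = -1268/79 ≈ -16.051)
W*(-67 + 23) = -1268*(-67 + 23)/79 = -1268/79*(-44) = 55792/79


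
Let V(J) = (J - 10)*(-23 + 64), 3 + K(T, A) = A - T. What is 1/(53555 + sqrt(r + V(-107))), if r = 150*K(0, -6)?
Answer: 53555/2868144172 - 3*I*sqrt(683)/2868144172 ≈ 1.8672e-5 - 2.7336e-8*I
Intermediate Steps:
K(T, A) = -3 + A - T (K(T, A) = -3 + (A - T) = -3 + A - T)
r = -1350 (r = 150*(-3 - 6 - 1*0) = 150*(-3 - 6 + 0) = 150*(-9) = -1350)
V(J) = -410 + 41*J (V(J) = (-10 + J)*41 = -410 + 41*J)
1/(53555 + sqrt(r + V(-107))) = 1/(53555 + sqrt(-1350 + (-410 + 41*(-107)))) = 1/(53555 + sqrt(-1350 + (-410 - 4387))) = 1/(53555 + sqrt(-1350 - 4797)) = 1/(53555 + sqrt(-6147)) = 1/(53555 + 3*I*sqrt(683))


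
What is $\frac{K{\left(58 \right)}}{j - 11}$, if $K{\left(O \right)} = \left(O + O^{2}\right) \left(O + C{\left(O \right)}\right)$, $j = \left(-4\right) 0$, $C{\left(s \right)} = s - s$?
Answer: $- \frac{198476}{11} \approx -18043.0$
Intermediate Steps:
$C{\left(s \right)} = 0$
$j = 0$
$K{\left(O \right)} = O \left(O + O^{2}\right)$ ($K{\left(O \right)} = \left(O + O^{2}\right) \left(O + 0\right) = \left(O + O^{2}\right) O = O \left(O + O^{2}\right)$)
$\frac{K{\left(58 \right)}}{j - 11} = \frac{58^{2} \left(1 + 58\right)}{0 - 11} = \frac{3364 \cdot 59}{-11} = \left(- \frac{1}{11}\right) 198476 = - \frac{198476}{11}$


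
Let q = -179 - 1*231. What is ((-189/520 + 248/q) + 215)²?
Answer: 832895342161/18181696 ≈ 45810.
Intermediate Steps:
q = -410 (q = -179 - 231 = -410)
((-189/520 + 248/q) + 215)² = ((-189/520 + 248/(-410)) + 215)² = ((-189*1/520 + 248*(-1/410)) + 215)² = ((-189/520 - 124/205) + 215)² = (-4129/4264 + 215)² = (912631/4264)² = 832895342161/18181696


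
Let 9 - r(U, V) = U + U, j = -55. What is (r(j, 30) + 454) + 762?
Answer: 1335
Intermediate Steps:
r(U, V) = 9 - 2*U (r(U, V) = 9 - (U + U) = 9 - 2*U)
(r(j, 30) + 454) + 762 = ((9 - 2*(-55)) + 454) + 762 = ((9 + 110) + 454) + 762 = (119 + 454) + 762 = 573 + 762 = 1335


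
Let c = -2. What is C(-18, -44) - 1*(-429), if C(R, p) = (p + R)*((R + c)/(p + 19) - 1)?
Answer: 2207/5 ≈ 441.40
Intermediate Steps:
C(R, p) = (-1 + (-2 + R)/(19 + p))*(R + p) (C(R, p) = (p + R)*((R - 2)/(p + 19) - 1) = (R + p)*((-2 + R)/(19 + p) - 1) = (R + p)*(-1 + (-2 + R)/(19 + p)) = (-1 + (-2 + R)/(19 + p))*(R + p))
C(-18, -44) - 1*(-429) = ((-18)² - 1*(-44)² - 21*(-18) - 21*(-44))/(19 - 44) - 1*(-429) = (324 - 1*1936 + 378 + 924)/(-25) + 429 = -(324 - 1936 + 378 + 924)/25 + 429 = -1/25*(-310) + 429 = 62/5 + 429 = 2207/5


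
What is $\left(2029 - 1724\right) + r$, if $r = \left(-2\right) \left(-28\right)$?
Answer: $361$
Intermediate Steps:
$r = 56$
$\left(2029 - 1724\right) + r = \left(2029 - 1724\right) + 56 = 305 + 56 = 361$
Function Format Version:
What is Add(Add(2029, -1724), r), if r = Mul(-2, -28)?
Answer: 361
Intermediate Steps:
r = 56
Add(Add(2029, -1724), r) = Add(Add(2029, -1724), 56) = Add(305, 56) = 361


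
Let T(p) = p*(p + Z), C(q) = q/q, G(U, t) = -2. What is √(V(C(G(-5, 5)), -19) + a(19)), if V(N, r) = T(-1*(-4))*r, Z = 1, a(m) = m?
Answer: 19*I ≈ 19.0*I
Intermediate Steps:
C(q) = 1
T(p) = p*(1 + p) (T(p) = p*(p + 1) = p*(1 + p))
V(N, r) = 20*r (V(N, r) = ((-1*(-4))*(1 - 1*(-4)))*r = (4*(1 + 4))*r = (4*5)*r = 20*r)
√(V(C(G(-5, 5)), -19) + a(19)) = √(20*(-19) + 19) = √(-380 + 19) = √(-361) = 19*I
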